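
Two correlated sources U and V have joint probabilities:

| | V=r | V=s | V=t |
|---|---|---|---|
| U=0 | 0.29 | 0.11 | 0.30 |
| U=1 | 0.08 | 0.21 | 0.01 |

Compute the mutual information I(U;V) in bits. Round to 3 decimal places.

Marginals: p(U) = (0.7000, 0.3000), p(V) = (0.3700, 0.3200, 0.3100).
I(U;V) = Σ p(x,y)·log₂[p(x,y)/(p(x)p(y))].
  (0,r): 0.29·log₂(1.1197) = 0.0473
  (0,s): 0.11·log₂(0.4911) = -0.1129
  (0,t): 0.30·log₂(1.3825) = 0.1402
  (1,r): 0.08·log₂(0.7207) = -0.0378
  (1,s): 0.21·log₂(2.1875) = 0.2371
  (1,t): 0.01·log₂(0.1075) = -0.0322
Sum = 0.242 bits.

0.242 bits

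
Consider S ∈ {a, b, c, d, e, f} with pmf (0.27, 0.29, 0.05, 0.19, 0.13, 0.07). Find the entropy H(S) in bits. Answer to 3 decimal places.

H(S) = −Σ p·log₂ p.
  −(0.27)·log₂(0.27) = 0.5100
  −(0.29)·log₂(0.29) = 0.5179
  −(0.05)·log₂(0.05) = 0.2161
  −(0.19)·log₂(0.19) = 0.4552
  −(0.13)·log₂(0.13) = 0.3826
  −(0.07)·log₂(0.07) = 0.2686
Sum: 0.5100 + 0.5179 + 0.2161 + 0.4552 + 0.3826 + 0.2686 = 2.350 bits.

2.350 bits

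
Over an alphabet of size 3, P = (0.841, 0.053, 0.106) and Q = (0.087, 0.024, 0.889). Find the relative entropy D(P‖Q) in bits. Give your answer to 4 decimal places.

2.4880 bits

D(P‖Q) = Σ p·log₂(p/q).
  0.841·log₂(0.841/0.087) = 2.75261
  0.053·log₂(0.053/0.024) = 0.06058
  0.106·log₂(0.106/0.889) = -0.32522
D(P‖Q) = 2.4880 bits.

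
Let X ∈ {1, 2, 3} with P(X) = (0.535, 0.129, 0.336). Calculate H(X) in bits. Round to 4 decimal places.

1.3926 bits

H(X) = −Σ p·log₂ p.
  −(0.535)·log₂(0.535) = 0.48278
  −(0.129)·log₂(0.129) = 0.38114
  −(0.336)·log₂(0.336) = 0.52868
Sum: 0.48278 + 0.38114 + 0.52868 = 1.3926 bits.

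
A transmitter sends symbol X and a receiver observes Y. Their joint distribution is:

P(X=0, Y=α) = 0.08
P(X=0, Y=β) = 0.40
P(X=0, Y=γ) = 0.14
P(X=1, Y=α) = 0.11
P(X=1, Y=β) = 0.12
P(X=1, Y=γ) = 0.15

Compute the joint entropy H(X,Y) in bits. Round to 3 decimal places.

2.345 bits

H(X,Y) = −Σ p(x,y)·log₂ p(x,y) over all 6 cells.
  cell (0,α): −0.08·log₂0.08 = 0.2915
  cell (0,β): −0.40·log₂0.40 = 0.5288
  cell (0,γ): −0.14·log₂0.14 = 0.3971
  cell (1,α): −0.11·log₂0.11 = 0.3503
  cell (1,β): −0.12·log₂0.12 = 0.3671
  cell (1,γ): −0.15·log₂0.15 = 0.4105
Sum = 2.345 bits.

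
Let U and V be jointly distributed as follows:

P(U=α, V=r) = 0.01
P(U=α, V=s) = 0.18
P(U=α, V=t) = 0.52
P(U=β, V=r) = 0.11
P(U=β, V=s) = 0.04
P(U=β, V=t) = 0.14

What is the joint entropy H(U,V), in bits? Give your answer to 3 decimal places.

H(U,V) = −Σ p(x,y)·log₂ p(x,y) over all 6 cells.
  cell (α,r): −0.01·log₂0.01 = 0.0664
  cell (α,s): −0.18·log₂0.18 = 0.4453
  cell (α,t): −0.52·log₂0.52 = 0.4906
  cell (β,r): −0.11·log₂0.11 = 0.3503
  cell (β,s): −0.04·log₂0.04 = 0.1858
  cell (β,t): −0.14·log₂0.14 = 0.3971
Sum = 1.935 bits.

1.935 bits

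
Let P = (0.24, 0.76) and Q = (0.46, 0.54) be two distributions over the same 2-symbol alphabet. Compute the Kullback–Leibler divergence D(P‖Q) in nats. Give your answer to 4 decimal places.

0.1036 nats

D(P‖Q) = Σ p·ln(p/q).
  0.24·ln(0.24/0.46) = -0.15614
  0.76·ln(0.76/0.54) = 0.25973
D(P‖Q) = 0.1036 nats.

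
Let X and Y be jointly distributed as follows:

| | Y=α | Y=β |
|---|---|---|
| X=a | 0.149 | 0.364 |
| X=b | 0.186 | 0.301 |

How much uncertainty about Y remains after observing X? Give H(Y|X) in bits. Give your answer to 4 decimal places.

0.9132 bits

Marginals: p(X) = (0.5130, 0.4870), p(Y) = (0.3350, 0.6650).
H(Y|X) = Σ p(X) · H(Y|X=·).
  X=a: p=0.5130, H(Y|X=a) = 0.8693
  X=b: p=0.4870, H(Y|X=b) = 0.9594
Weighted sum = 0.9132 bits.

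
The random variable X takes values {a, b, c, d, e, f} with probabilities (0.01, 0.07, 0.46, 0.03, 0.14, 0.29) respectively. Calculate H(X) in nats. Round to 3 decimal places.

1.329 nats

H(X) = −Σ p·ln p.
  −(0.01)·ln(0.01) = 0.0461
  −(0.07)·ln(0.07) = 0.1861
  −(0.46)·ln(0.46) = 0.3572
  −(0.03)·ln(0.03) = 0.1052
  −(0.14)·ln(0.14) = 0.2753
  −(0.29)·ln(0.29) = 0.3590
Sum: 0.0461 + 0.1861 + 0.3572 + 0.1052 + 0.2753 + 0.3590 = 1.329 nats.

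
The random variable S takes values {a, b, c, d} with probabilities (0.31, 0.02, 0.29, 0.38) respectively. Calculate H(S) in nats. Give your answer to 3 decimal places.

1.168 nats

H(S) = −Σ p·ln p.
  −(0.31)·ln(0.31) = 0.3631
  −(0.02)·ln(0.02) = 0.0782
  −(0.29)·ln(0.29) = 0.3590
  −(0.38)·ln(0.38) = 0.3677
Sum: 0.3631 + 0.0782 + 0.3590 + 0.3677 = 1.168 nats.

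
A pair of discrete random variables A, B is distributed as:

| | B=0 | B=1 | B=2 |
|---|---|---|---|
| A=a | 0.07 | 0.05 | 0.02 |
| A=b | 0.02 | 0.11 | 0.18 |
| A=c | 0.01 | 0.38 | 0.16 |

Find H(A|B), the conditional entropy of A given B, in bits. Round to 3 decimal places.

1.183 bits

Marginals: p(A) = (0.1400, 0.3100, 0.5500), p(B) = (0.1000, 0.5400, 0.3600).
H(A|B) = Σ p(B) · H(A|B=·).
  B=0: p=0.1000, H(A|B=0) = 1.1568
  B=1: p=0.5400, H(A|B=1) = 1.1422
  B=2: p=0.3600, H(A|B=2) = 1.2516
Weighted sum = 1.183 bits.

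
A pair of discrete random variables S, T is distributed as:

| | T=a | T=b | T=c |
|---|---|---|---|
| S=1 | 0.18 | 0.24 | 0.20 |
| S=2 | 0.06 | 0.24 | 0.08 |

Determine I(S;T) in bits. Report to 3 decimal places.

Marginals: p(S) = (0.6200, 0.3800), p(T) = (0.2400, 0.4800, 0.2800).
I(S;T) = H(S) + H(T) − H(S,T).
H(S) = 0.9580, H(T) = 1.5166, H(S,T) = 2.4330.
I(S;T) = 0.9580 + 1.5166 − 2.4330 = 0.042 bits.

0.042 bits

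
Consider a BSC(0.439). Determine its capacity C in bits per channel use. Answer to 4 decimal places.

0.0108 bits

Binary symmetric channel: C = 1 − h₂(ε) where h₂ is the binary entropy function.
h₂(0.439) = −0.439·log₂0.439 − 0.561·log₂0.561 = 0.9892.
C = 1 − 0.9892 = 0.0108 bits per channel use.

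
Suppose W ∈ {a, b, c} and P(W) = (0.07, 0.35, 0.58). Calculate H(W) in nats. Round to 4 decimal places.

0.8695 nats

H(W) = −Σ p·ln p.
  −(0.07)·ln(0.07) = 0.18615
  −(0.35)·ln(0.35) = 0.36744
  −(0.58)·ln(0.58) = 0.31594
Sum: 0.18615 + 0.36744 + 0.31594 = 0.8695 nats.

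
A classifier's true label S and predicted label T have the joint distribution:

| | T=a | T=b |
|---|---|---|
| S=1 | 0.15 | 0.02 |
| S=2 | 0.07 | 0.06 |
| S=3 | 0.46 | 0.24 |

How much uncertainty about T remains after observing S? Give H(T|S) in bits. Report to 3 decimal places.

0.868 bits

Chain rule: H(T|S) = H(S,T) − H(S).
Marginals: p(S) = (0.1700, 0.1300, 0.7000), p(T) = (0.6800, 0.3200).
H(S,T) = 2.0450 bits; H(S) = 1.1774 bits.
H(T|S) = 2.0450 − 1.1774 = 0.868 bits.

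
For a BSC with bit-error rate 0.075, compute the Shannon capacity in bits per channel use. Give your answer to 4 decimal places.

Binary symmetric channel: C = 1 − h₂(ε) where h₂ is the binary entropy function.
h₂(0.075) = −0.075·log₂0.075 − 0.925·log₂0.925 = 0.3843.
C = 1 − 0.3843 = 0.6157 bits per channel use.

0.6157 bits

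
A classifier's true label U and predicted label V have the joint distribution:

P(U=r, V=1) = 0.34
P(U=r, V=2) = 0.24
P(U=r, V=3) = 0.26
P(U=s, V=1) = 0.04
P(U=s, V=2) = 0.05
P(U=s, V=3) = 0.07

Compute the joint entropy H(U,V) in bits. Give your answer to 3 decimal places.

H(U,V) = −Σ p(x,y)·log₂ p(x,y) over all 6 cells.
  cell (r,1): −0.34·log₂0.34 = 0.5292
  cell (r,2): −0.24·log₂0.24 = 0.4941
  cell (r,3): −0.26·log₂0.26 = 0.5053
  cell (s,1): −0.04·log₂0.04 = 0.1858
  cell (s,2): −0.05·log₂0.05 = 0.2161
  cell (s,3): −0.07·log₂0.07 = 0.2686
Sum = 2.199 bits.

2.199 bits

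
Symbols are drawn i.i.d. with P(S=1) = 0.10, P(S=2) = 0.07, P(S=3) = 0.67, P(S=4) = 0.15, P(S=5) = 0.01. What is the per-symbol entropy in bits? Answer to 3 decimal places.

H(S) = −Σ p·log₂ p.
  −(0.10)·log₂(0.10) = 0.3322
  −(0.07)·log₂(0.07) = 0.2686
  −(0.67)·log₂(0.67) = 0.3871
  −(0.15)·log₂(0.15) = 0.4105
  −(0.01)·log₂(0.01) = 0.0664
Sum: 0.3322 + 0.2686 + 0.3871 + 0.4105 + 0.0664 = 1.465 bits.

1.465 bits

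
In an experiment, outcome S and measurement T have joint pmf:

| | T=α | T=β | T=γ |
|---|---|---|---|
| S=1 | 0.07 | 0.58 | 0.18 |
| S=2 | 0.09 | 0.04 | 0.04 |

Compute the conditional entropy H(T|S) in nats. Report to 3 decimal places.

Chain rule: H(T|S) = H(S,T) − H(S).
Marginals: p(S) = (0.8300, 0.1700), p(T) = (0.1600, 0.6200, 0.2200).
H(S,T) = 1.2850 nats; H(S) = 0.4559 nats.
H(T|S) = 1.2850 − 0.4559 = 0.829 nats.

0.829 nats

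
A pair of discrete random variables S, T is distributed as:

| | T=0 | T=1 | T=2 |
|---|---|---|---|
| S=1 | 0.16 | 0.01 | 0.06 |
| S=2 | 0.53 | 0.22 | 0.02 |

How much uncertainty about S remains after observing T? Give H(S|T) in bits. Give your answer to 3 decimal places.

Marginals: p(S) = (0.2300, 0.7700), p(T) = (0.6900, 0.2300, 0.0800).
H(S|T) = Σ p(T) · H(S|T=·).
  T=0: p=0.6900, H(S|T=0) = 0.7813
  T=1: p=0.2300, H(S|T=1) = 0.2580
  T=2: p=0.0800, H(S|T=2) = 0.8113
Weighted sum = 0.663 bits.

0.663 bits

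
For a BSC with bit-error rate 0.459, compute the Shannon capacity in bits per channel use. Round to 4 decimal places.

0.0049 bits

Binary symmetric channel: C = 1 − h₂(ε) where h₂ is the binary entropy function.
h₂(0.459) = −0.459·log₂0.459 − 0.541·log₂0.541 = 0.9951.
C = 1 − 0.9951 = 0.0049 bits per channel use.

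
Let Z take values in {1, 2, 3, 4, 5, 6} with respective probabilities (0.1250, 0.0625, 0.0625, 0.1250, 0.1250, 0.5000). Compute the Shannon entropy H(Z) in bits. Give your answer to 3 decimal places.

2.125 bits

H(Z) = −Σ p·log₂ p.
  −(0.1250)·log₂(0.1250) = 0.3750
  −(0.0625)·log₂(0.0625) = 0.2500
  −(0.0625)·log₂(0.0625) = 0.2500
  −(0.1250)·log₂(0.1250) = 0.3750
  −(0.1250)·log₂(0.1250) = 0.3750
  −(0.5000)·log₂(0.5000) = 0.5000
Sum: 0.3750 + 0.2500 + 0.2500 + 0.3750 + 0.3750 + 0.5000 = 2.125 bits.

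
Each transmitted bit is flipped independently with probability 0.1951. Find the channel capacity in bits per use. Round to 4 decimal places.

0.2880 bits

Binary symmetric channel: C = 1 − h₂(ε) where h₂ is the binary entropy function.
h₂(0.1951) = −0.1951·log₂0.1951 − 0.8049·log₂0.8049 = 0.7120.
C = 1 − 0.7120 = 0.2880 bits per channel use.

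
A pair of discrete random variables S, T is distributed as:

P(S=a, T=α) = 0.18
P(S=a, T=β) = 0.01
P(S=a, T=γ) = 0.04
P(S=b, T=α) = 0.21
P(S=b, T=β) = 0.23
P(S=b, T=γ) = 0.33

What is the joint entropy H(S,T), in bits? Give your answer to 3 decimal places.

H(S,T) = −Σ p(x,y)·log₂ p(x,y) over all 6 cells.
  cell (a,α): −0.18·log₂0.18 = 0.4453
  cell (a,β): −0.01·log₂0.01 = 0.0664
  cell (a,γ): −0.04·log₂0.04 = 0.1858
  cell (b,α): −0.21·log₂0.21 = 0.4728
  cell (b,β): −0.23·log₂0.23 = 0.4877
  cell (b,γ): −0.33·log₂0.33 = 0.5278
Sum = 2.186 bits.

2.186 bits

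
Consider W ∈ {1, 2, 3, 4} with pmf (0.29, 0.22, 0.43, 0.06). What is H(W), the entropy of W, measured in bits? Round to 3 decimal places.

H(W) = −Σ p·log₂ p.
  −(0.29)·log₂(0.29) = 0.5179
  −(0.22)·log₂(0.22) = 0.4806
  −(0.43)·log₂(0.43) = 0.5236
  −(0.06)·log₂(0.06) = 0.2435
Sum: 0.5179 + 0.4806 + 0.5236 + 0.2435 = 1.766 bits.

1.766 bits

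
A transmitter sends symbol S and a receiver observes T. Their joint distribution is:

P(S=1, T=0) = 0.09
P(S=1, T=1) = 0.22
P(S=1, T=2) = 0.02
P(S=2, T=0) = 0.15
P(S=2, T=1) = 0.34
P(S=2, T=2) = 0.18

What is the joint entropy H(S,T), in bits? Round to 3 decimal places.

H(S,T) = −Σ p(x,y)·log₂ p(x,y) over all 6 cells.
  cell (1,0): −0.09·log₂0.09 = 0.3127
  cell (1,1): −0.22·log₂0.22 = 0.4806
  cell (1,2): −0.02·log₂0.02 = 0.1129
  cell (2,0): −0.15·log₂0.15 = 0.4105
  cell (2,1): −0.34·log₂0.34 = 0.5292
  cell (2,2): −0.18·log₂0.18 = 0.4453
Sum = 2.291 bits.

2.291 bits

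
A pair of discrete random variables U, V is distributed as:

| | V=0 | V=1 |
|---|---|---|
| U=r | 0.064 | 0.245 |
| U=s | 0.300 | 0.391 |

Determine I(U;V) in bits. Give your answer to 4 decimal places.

0.0362 bits

Marginals: p(U) = (0.3090, 0.6910), p(V) = (0.3640, 0.6360).
I(U;V) = Σ p(x,y)·log₂[p(x,y)/(p(x)p(y))].
  (r,0): 0.064·log₂(0.5690) = -0.05206
  (r,1): 0.245·log₂(1.2467) = 0.07793
  (s,0): 0.300·log₂(1.1927) = 0.07628
  (s,1): 0.391·log₂(0.8897) = -0.06593
Sum = 0.0362 bits.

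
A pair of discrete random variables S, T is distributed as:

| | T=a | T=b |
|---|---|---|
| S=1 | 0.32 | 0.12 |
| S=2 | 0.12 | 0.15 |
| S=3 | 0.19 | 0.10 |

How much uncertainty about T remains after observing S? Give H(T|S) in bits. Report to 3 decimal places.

Chain rule: H(T|S) = H(S,T) − H(S).
Marginals: p(S) = (0.4400, 0.2700, 0.2900), p(T) = (0.6300, 0.3700).
H(S,T) = 2.4581 bits; H(S) = 1.5491 bits.
H(T|S) = 2.4581 − 1.5491 = 0.909 bits.

0.909 bits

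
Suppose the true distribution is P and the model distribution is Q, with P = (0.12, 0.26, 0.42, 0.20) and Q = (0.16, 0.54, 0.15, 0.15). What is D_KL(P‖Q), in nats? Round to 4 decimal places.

0.2654 nats

D(P‖Q) = Σ p·ln(p/q).
  0.12·ln(0.12/0.16) = -0.03452
  0.26·ln(0.26/0.54) = -0.19003
  0.42·ln(0.42/0.15) = 0.43244
  0.20·ln(0.20/0.15) = 0.05754
D(P‖Q) = 0.2654 nats.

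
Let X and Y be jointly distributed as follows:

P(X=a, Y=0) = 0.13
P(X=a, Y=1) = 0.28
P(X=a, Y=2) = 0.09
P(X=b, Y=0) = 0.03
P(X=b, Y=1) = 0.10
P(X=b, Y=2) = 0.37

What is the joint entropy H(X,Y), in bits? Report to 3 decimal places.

H(X,Y) = −Σ p(x,y)·log₂ p(x,y) over all 6 cells.
  cell (a,0): −0.13·log₂0.13 = 0.3826
  cell (a,1): −0.28·log₂0.28 = 0.5142
  cell (a,2): −0.09·log₂0.09 = 0.3127
  cell (b,0): −0.03·log₂0.03 = 0.1518
  cell (b,1): −0.10·log₂0.10 = 0.3322
  cell (b,2): −0.37·log₂0.37 = 0.5307
Sum = 2.224 bits.

2.224 bits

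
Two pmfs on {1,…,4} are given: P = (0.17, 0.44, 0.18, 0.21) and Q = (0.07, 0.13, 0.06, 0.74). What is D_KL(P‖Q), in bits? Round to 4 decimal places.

D(P‖Q) = Σ p·log₂(p/q).
  0.17·log₂(0.17/0.07) = 0.21762
  0.44·log₂(0.44/0.13) = 0.77396
  0.18·log₂(0.18/0.06) = 0.28529
  0.21·log₂(0.21/0.74) = -0.38160
D(P‖Q) = 0.8953 bits.

0.8953 bits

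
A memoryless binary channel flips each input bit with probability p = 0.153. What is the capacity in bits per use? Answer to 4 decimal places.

Binary symmetric channel: C = 1 − h₂(ε) where h₂ is the binary entropy function.
h₂(0.153) = −0.153·log₂0.153 − 0.847·log₂0.847 = 0.6173.
C = 1 − 0.6173 = 0.3827 bits per channel use.

0.3827 bits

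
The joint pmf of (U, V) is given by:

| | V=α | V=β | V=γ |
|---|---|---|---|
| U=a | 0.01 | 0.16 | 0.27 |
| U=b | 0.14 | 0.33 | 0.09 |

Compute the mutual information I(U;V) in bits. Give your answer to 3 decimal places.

Marginals: p(U) = (0.4400, 0.5600), p(V) = (0.1500, 0.4900, 0.3600).
I(U;V) = Σ p(x,y)·log₂[p(x,y)/(p(x)p(y))].
  (a,α): 0.01·log₂(0.1515) = -0.0272
  (a,β): 0.16·log₂(0.7421) = -0.0688
  (a,γ): 0.27·log₂(1.7045) = 0.2077
  (b,α): 0.14·log₂(1.6667) = 0.1032
  (b,β): 0.33·log₂(1.2026) = 0.0878
  (b,γ): 0.09·log₂(0.4464) = -0.1047
Sum = 0.198 bits.

0.198 bits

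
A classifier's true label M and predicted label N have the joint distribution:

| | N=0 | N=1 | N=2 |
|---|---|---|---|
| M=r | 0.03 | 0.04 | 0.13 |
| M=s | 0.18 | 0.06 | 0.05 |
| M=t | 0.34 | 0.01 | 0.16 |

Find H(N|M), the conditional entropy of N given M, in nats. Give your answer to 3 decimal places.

Chain rule: H(N|M) = H(M,N) − H(M).
Marginals: p(M) = (0.2000, 0.2900, 0.5100), p(N) = (0.5500, 0.1100, 0.3400).
H(M,N) = 1.8325 nats; H(M) = 1.0243 nats.
H(N|M) = 1.8325 − 1.0243 = 0.808 nats.

0.808 nats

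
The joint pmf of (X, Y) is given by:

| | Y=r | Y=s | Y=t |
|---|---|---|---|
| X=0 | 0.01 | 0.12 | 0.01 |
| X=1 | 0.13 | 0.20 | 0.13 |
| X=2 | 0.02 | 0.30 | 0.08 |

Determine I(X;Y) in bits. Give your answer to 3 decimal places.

Marginals: p(X) = (0.1400, 0.4600, 0.4000), p(Y) = (0.1600, 0.6200, 0.2200).
I(X;Y) = H(X) + H(Y) − H(X,Y).
H(X) = 1.4412, H(Y) = 1.3312, H(X,Y) = 2.6551.
I(X;Y) = 1.4412 + 1.3312 − 2.6551 = 0.117 bits.

0.117 bits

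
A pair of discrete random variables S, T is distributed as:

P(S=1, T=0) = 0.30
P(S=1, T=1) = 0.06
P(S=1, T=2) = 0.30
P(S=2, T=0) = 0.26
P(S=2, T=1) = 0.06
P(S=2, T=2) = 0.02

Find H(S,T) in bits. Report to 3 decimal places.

H(S,T) = −Σ p(x,y)·log₂ p(x,y) over all 6 cells.
  cell (1,0): −0.30·log₂0.30 = 0.5211
  cell (1,1): −0.06·log₂0.06 = 0.2435
  cell (1,2): −0.30·log₂0.30 = 0.5211
  cell (2,0): −0.26·log₂0.26 = 0.5053
  cell (2,1): −0.06·log₂0.06 = 0.2435
  cell (2,2): −0.02·log₂0.02 = 0.1129
Sum = 2.147 bits.

2.147 bits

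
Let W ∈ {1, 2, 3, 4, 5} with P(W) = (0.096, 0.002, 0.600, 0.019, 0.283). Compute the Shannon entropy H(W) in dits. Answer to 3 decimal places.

0.424 dits

H(W) = −Σ p·log₁₀ p.
  −(0.096)·log₁₀(0.096) = 0.0977
  −(0.002)·log₁₀(0.002) = 0.0054
  −(0.600)·log₁₀(0.600) = 0.1331
  −(0.019)·log₁₀(0.019) = 0.0327
  −(0.283)·log₁₀(0.283) = 0.1551
Sum: 0.0977 + 0.0054 + 0.1331 + 0.0327 + 0.1551 = 0.424 dits.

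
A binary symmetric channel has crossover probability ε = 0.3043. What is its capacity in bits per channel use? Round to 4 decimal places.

0.1135 bits

Binary symmetric channel: C = 1 − h₂(ε) where h₂ is the binary entropy function.
h₂(0.3043) = −0.3043·log₂0.3043 − 0.6957·log₂0.6957 = 0.8865.
C = 1 − 0.8865 = 0.1135 bits per channel use.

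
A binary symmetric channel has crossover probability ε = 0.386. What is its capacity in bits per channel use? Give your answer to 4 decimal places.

Binary symmetric channel: C = 1 − h₂(ε) where h₂ is the binary entropy function.
h₂(0.386) = −0.386·log₂0.386 − 0.614·log₂0.614 = 0.9622.
C = 1 − 0.9622 = 0.0378 bits per channel use.

0.0378 bits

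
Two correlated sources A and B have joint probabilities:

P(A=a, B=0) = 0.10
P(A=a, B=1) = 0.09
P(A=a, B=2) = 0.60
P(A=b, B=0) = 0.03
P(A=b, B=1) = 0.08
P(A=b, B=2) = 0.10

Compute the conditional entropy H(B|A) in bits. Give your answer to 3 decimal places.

1.121 bits

Marginals: p(A) = (0.7900, 0.2100), p(B) = (0.1300, 0.1700, 0.7000).
H(B|A) = Σ p(A) · H(B|A=·).
  A=a: p=0.7900, H(B|A=a) = 1.0359
  A=b: p=0.2100, H(B|A=b) = 1.4412
Weighted sum = 1.121 bits.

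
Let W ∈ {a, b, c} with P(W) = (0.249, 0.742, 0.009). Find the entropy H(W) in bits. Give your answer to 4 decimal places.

H(W) = −Σ p·log₂ p.
  −(0.249)·log₂(0.249) = 0.49944
  −(0.742)·log₂(0.742) = 0.31944
  −(0.009)·log₂(0.009) = 0.06116
Sum: 0.49944 + 0.31944 + 0.06116 = 0.8800 bits.

0.8800 bits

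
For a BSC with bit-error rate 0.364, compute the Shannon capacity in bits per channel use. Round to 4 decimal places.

Binary symmetric channel: C = 1 − h₂(ε) where h₂ is the binary entropy function.
h₂(0.364) = −0.364·log₂0.364 − 0.636·log₂0.636 = 0.9460.
C = 1 − 0.9460 = 0.0540 bits per channel use.

0.0540 bits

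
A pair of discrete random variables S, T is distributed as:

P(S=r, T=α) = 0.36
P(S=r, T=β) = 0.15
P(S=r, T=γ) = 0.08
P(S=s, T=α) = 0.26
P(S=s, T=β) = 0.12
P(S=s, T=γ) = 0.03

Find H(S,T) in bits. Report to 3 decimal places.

H(S,T) = −Σ p(x,y)·log₂ p(x,y) over all 6 cells.
  cell (r,α): −0.36·log₂0.36 = 0.5306
  cell (r,β): −0.15·log₂0.15 = 0.4105
  cell (r,γ): −0.08·log₂0.08 = 0.2915
  cell (s,α): −0.26·log₂0.26 = 0.5053
  cell (s,β): −0.12·log₂0.12 = 0.3671
  cell (s,γ): −0.03·log₂0.03 = 0.1518
Sum = 2.257 bits.

2.257 bits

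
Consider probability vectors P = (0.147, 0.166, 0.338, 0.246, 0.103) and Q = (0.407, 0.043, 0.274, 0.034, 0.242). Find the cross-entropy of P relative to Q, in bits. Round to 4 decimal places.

2.9864 bits

H(P,Q) = −Σ p·log₂ q.
  −0.147·log₂(0.407) = 0.19064
  −0.166·log₂(0.043) = 0.75356
  −0.338·log₂(0.274) = 0.63130
  −0.246·log₂(0.034) = 1.20007
  −0.103·log₂(0.242) = 0.21083
H(P,Q) = 2.9864 bits.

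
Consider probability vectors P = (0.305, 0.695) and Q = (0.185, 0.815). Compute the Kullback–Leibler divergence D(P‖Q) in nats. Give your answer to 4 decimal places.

0.0418 nats

D(P‖Q) = Σ p·ln(p/q).
  0.305·ln(0.305/0.185) = 0.15249
  0.695·ln(0.695/0.815) = -0.11070
D(P‖Q) = 0.0418 nats.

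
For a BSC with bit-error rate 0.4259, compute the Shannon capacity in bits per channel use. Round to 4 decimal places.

Binary symmetric channel: C = 1 − h₂(ε) where h₂ is the binary entropy function.
h₂(0.4259) = −0.4259·log₂0.4259 − 0.5741·log₂0.5741 = 0.9841.
C = 1 − 0.9841 = 0.0159 bits per channel use.

0.0159 bits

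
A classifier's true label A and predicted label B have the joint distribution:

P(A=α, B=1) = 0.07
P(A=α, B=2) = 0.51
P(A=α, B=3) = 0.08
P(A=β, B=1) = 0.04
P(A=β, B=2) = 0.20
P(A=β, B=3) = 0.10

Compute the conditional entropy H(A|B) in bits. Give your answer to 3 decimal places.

Chain rule: H(A|B) = H(A,B) − H(B).
Marginals: p(A) = (0.6600, 0.3400), p(B) = (0.1100, 0.7100, 0.1800).
H(A,B) = 2.0378 bits; H(B) = 1.1464 bits.
H(A|B) = 2.0378 − 1.1464 = 0.891 bits.

0.891 bits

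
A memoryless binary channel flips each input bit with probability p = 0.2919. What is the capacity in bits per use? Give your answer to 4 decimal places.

0.1288 bits

Binary symmetric channel: C = 1 − h₂(ε) where h₂ is the binary entropy function.
h₂(0.2919) = −0.2919·log₂0.2919 − 0.7081·log₂0.7081 = 0.8712.
C = 1 − 0.8712 = 0.1288 bits per channel use.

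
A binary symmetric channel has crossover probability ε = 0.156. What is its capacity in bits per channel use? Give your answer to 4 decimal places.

Binary symmetric channel: C = 1 − h₂(ε) where h₂ is the binary entropy function.
h₂(0.156) = −0.156·log₂0.156 − 0.844·log₂0.844 = 0.6247.
C = 1 − 0.6247 = 0.3753 bits per channel use.

0.3753 bits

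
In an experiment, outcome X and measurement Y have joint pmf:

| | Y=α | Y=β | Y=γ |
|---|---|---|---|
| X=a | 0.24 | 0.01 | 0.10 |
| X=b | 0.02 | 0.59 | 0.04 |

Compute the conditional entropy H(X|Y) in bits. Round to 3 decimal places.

0.296 bits

Marginals: p(X) = (0.3500, 0.6500), p(Y) = (0.2600, 0.6000, 0.1400).
H(X|Y) = Σ p(Y) · H(X|Y=·).
  Y=α: p=0.2600, H(X|Y=α) = 0.3912
  Y=β: p=0.6000, H(X|Y=β) = 0.1223
  Y=γ: p=0.1400, H(X|Y=γ) = 0.8631
Weighted sum = 0.296 bits.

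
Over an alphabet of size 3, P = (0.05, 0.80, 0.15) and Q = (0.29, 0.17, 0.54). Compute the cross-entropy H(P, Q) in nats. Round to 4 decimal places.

1.5719 nats

H(P,Q) = −Σ p·ln q.
  −0.05·ln(0.29) = 0.06189
  −0.80·ln(0.17) = 1.41757
  −0.15·ln(0.54) = 0.09243
H(P,Q) = 1.5719 nats.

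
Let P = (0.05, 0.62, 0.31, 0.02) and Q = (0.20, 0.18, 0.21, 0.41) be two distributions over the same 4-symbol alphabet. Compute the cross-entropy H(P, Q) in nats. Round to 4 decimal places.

H(P,Q) = −Σ p·ln q.
  −0.05·ln(0.20) = 0.08047
  −0.62·ln(0.18) = 1.06318
  −0.31·ln(0.21) = 0.48380
  −0.02·ln(0.41) = 0.01783
H(P,Q) = 1.6453 nats.

1.6453 nats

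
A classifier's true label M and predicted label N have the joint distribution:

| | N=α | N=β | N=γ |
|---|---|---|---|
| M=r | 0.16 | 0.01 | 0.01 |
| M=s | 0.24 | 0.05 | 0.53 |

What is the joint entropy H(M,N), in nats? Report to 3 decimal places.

1.214 nats

H(M,N) = −Σ p(x,y)·ln p(x,y) over all 6 cells.
  cell (r,α): −0.16·ln0.16 = 0.2932
  cell (r,β): −0.01·ln0.01 = 0.0461
  cell (r,γ): −0.01·ln0.01 = 0.0461
  cell (s,α): −0.24·ln0.24 = 0.3425
  cell (s,β): −0.05·ln0.05 = 0.1498
  cell (s,γ): −0.53·ln0.53 = 0.3365
Sum = 1.214 nats.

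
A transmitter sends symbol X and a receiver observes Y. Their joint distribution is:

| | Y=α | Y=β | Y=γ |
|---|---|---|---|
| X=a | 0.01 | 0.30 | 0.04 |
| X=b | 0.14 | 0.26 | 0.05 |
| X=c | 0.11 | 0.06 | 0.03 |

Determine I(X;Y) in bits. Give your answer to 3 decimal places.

0.175 bits

Marginals: p(X) = (0.3500, 0.4500, 0.2000), p(Y) = (0.2600, 0.6200, 0.1200).
I(X;Y) = Σ p(x,y)·log₂[p(x,y)/(p(x)p(y))].
  (a,α): 0.01·log₂(0.1099) = -0.0319
  (a,β): 0.30·log₂(1.3825) = 0.1402
  (a,γ): 0.04·log₂(0.9524) = -0.0028
  (b,α): 0.14·log₂(1.1966) = 0.0362
  (b,β): 0.26·log₂(0.9319) = -0.0265
  (b,γ): 0.05·log₂(0.9259) = -0.0056
  (c,α): 0.11·log₂(2.1154) = 0.1189
  (c,β): 0.06·log₂(0.4839) = -0.0628
  (c,γ): 0.03·log₂(1.2500) = 0.0097
Sum = 0.175 bits.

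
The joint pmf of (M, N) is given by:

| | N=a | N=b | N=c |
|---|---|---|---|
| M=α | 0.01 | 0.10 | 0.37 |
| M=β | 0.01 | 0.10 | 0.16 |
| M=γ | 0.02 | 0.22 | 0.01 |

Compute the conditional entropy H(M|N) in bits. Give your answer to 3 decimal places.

Marginals: p(M) = (0.4800, 0.2700, 0.2500), p(N) = (0.0400, 0.4200, 0.5400).
H(M|N) = Σ p(N) · H(M|N=·).
  N=a: p=0.0400, H(M|N=a) = 1.5000
  N=b: p=0.4200, H(M|N=b) = 1.4746
  N=c: p=0.5400, H(M|N=c) = 1.0003
Weighted sum = 1.219 bits.

1.219 bits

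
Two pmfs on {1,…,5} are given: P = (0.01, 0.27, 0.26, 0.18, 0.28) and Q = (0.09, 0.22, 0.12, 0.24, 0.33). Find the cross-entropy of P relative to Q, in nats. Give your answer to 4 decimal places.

1.5515 nats

H(P,Q) = −Σ p·ln q.
  −0.01·ln(0.09) = 0.02408
  −0.27·ln(0.22) = 0.40881
  −0.26·ln(0.12) = 0.55127
  −0.18·ln(0.24) = 0.25688
  −0.28·ln(0.33) = 0.31043
H(P,Q) = 1.5515 nats.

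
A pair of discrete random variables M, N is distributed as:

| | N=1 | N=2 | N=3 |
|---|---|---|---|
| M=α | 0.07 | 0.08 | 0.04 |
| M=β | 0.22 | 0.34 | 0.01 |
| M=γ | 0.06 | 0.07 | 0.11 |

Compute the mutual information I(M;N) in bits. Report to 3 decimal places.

0.185 bits

Marginals: p(M) = (0.1900, 0.5700, 0.2400), p(N) = (0.3500, 0.4900, 0.1600).
I(M;N) = H(M) + H(N) − H(M,N).
H(M) = 1.4116, H(N) = 1.4574, H(M,N) = 2.6844.
I(M;N) = 1.4116 + 1.4574 − 2.6844 = 0.185 bits.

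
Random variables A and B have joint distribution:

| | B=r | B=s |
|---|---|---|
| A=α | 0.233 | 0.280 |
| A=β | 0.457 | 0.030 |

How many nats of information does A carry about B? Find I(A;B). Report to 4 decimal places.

Marginals: p(A) = (0.5130, 0.4870), p(B) = (0.6900, 0.3100).
I(A;B) = H(A) + H(B) − H(A,B).
H(A) = 0.6928, H(B) = 0.6191, H(A,B) = 1.1589.
I(A;B) = 0.6928 + 0.6191 − 1.1589 = 0.1530 nats.

0.1530 nats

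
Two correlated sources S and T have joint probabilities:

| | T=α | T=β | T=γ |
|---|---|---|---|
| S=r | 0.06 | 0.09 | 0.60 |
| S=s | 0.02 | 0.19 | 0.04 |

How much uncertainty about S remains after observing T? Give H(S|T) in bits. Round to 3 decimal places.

0.534 bits

Chain rule: H(S|T) = H(S,T) − H(T).
Marginals: p(S) = (0.7500, 0.2500), p(T) = (0.0800, 0.2800, 0.6400).
H(S,T) = 1.7522 bits; H(T) = 1.2178 bits.
H(S|T) = 1.7522 − 1.2178 = 0.534 bits.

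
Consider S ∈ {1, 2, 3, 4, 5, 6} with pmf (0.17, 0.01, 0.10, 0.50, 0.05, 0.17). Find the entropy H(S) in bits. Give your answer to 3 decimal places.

1.984 bits

H(S) = −Σ p·log₂ p.
  −(0.17)·log₂(0.17) = 0.4346
  −(0.01)·log₂(0.01) = 0.0664
  −(0.10)·log₂(0.10) = 0.3322
  −(0.50)·log₂(0.50) = 0.5000
  −(0.05)·log₂(0.05) = 0.2161
  −(0.17)·log₂(0.17) = 0.4346
Sum: 0.4346 + 0.0664 + 0.3322 + 0.5000 + 0.2161 + 0.4346 = 1.984 bits.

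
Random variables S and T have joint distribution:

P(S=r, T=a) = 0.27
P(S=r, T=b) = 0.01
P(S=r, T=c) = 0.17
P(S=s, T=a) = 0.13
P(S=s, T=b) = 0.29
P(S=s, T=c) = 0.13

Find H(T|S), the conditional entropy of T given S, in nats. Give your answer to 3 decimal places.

Marginals: p(S) = (0.4500, 0.5500), p(T) = (0.4000, 0.3000, 0.3000).
H(T|S) = Σ p(S) · H(T|S=·).
  S=r: p=0.4500, H(T|S=r) = 0.7588
  S=s: p=0.5500, H(T|S=s) = 1.0193
Weighted sum = 0.902 nats.

0.902 nats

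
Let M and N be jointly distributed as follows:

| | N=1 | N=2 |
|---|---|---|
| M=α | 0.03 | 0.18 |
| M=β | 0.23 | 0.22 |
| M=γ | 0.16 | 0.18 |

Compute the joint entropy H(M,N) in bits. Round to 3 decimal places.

H(M,N) = −Σ p(x,y)·log₂ p(x,y) over all 6 cells.
  cell (α,1): −0.03·log₂0.03 = 0.1518
  cell (α,2): −0.18·log₂0.18 = 0.4453
  cell (β,1): −0.23·log₂0.23 = 0.4877
  cell (β,2): −0.22·log₂0.22 = 0.4806
  cell (γ,1): −0.16·log₂0.16 = 0.4230
  cell (γ,2): −0.18·log₂0.18 = 0.4453
Sum = 2.434 bits.

2.434 bits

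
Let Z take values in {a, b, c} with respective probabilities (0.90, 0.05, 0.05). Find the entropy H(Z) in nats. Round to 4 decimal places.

H(Z) = −Σ p·ln p.
  −(0.90)·ln(0.90) = 0.09482
  −(0.05)·ln(0.05) = 0.14979
  −(0.05)·ln(0.05) = 0.14979
Sum: 0.09482 + 0.14979 + 0.14979 = 0.3944 nats.

0.3944 nats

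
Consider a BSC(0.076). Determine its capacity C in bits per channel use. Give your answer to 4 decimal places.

Binary symmetric channel: C = 1 − h₂(ε) where h₂ is the binary entropy function.
h₂(0.076) = −0.076·log₂0.076 − 0.924·log₂0.924 = 0.3879.
C = 1 − 0.3879 = 0.6121 bits per channel use.

0.6121 bits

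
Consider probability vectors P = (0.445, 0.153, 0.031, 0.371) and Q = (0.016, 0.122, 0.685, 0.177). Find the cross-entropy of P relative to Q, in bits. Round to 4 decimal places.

4.0629 bits

H(P,Q) = −Σ p·log₂ q.
  −0.445·log₂(0.016) = 2.65477
  −0.153·log₂(0.122) = 0.46436
  −0.031·log₂(0.685) = 0.01692
  −0.371·log₂(0.177) = 0.92682
H(P,Q) = 4.0629 bits.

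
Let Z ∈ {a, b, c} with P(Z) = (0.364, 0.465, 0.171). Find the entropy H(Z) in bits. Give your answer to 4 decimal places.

H(Z) = −Σ p·log₂ p.
  −(0.364)·log₂(0.364) = 0.53071
  −(0.465)·log₂(0.465) = 0.51368
  −(0.171)·log₂(0.171) = 0.43570
Sum: 0.53071 + 0.51368 + 0.43570 = 1.4801 bits.

1.4801 bits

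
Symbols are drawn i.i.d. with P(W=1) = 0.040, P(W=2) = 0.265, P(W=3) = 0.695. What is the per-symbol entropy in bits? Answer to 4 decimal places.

1.0583 bits

H(W) = −Σ p·log₂ p.
  −(0.040)·log₂(0.040) = 0.18575
  −(0.265)·log₂(0.265) = 0.50772
  −(0.695)·log₂(0.695) = 0.36482
Sum: 0.18575 + 0.50772 + 0.36482 = 1.0583 bits.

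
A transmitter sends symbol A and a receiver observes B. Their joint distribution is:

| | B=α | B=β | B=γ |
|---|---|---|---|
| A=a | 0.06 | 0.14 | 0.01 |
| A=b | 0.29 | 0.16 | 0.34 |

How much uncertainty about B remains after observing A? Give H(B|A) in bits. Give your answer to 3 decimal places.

1.436 bits

Marginals: p(A) = (0.2100, 0.7900), p(B) = (0.3500, 0.3000, 0.3500).
H(B|A) = Σ p(A) · H(B|A=·).
  A=a: p=0.2100, H(B|A=a) = 1.1155
  A=b: p=0.7900, H(B|A=b) = 1.5208
Weighted sum = 1.436 bits.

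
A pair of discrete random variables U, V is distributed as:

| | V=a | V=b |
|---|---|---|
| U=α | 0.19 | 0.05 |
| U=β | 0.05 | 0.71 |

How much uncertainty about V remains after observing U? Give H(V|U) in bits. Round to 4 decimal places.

Marginals: p(U) = (0.2400, 0.7600), p(V) = (0.2400, 0.7600).
H(V|U) = Σ p(U) · H(V|U=·).
  U=α: p=0.2400, H(V|U=α) = 0.7383
  U=β: p=0.7600, H(V|U=β) = 0.3500
Weighted sum = 0.4432 bits.

0.4432 bits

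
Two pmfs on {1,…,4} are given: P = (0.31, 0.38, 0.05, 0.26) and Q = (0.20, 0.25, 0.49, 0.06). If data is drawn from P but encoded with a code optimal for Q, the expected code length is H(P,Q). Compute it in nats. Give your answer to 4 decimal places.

H(P,Q) = −Σ p·ln q.
  −0.31·ln(0.20) = 0.49893
  −0.38·ln(0.25) = 0.52679
  −0.05·ln(0.49) = 0.03567
  −0.26·ln(0.06) = 0.73149
H(P,Q) = 1.7929 nats.

1.7929 nats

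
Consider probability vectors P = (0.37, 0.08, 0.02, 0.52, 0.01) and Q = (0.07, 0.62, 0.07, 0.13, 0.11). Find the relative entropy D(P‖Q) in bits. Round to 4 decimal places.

D(P‖Q) = Σ p·log₂(p/q).
  0.37·log₂(0.37/0.07) = 0.88878
  0.08·log₂(0.08/0.62) = -0.23634
  0.02·log₂(0.02/0.07) = -0.03615
  0.52·log₂(0.52/0.13) = 1.04000
  0.01·log₂(0.01/0.11) = -0.03459
D(P‖Q) = 1.6217 bits.

1.6217 bits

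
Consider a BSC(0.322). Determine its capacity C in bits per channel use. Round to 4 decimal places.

Binary symmetric channel: C = 1 − h₂(ε) where h₂ is the binary entropy function.
h₂(0.322) = −0.322·log₂0.322 − 0.678·log₂0.678 = 0.9065.
C = 1 − 0.9065 = 0.0935 bits per channel use.

0.0935 bits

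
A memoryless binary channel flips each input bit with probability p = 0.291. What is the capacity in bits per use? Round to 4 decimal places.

0.1300 bits

Binary symmetric channel: C = 1 − h₂(ε) where h₂ is the binary entropy function.
h₂(0.291) = −0.291·log₂0.291 − 0.709·log₂0.709 = 0.8700.
C = 1 − 0.8700 = 0.1300 bits per channel use.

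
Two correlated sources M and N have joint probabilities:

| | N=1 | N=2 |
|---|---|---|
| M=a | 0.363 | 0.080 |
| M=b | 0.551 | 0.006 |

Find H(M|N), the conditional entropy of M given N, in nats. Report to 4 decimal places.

Chain rule: H(M|N) = H(M,N) − H(N).
Marginals: p(M) = (0.4430, 0.5570), p(N) = (0.9140, 0.0860).
H(M,N) = 0.9290 nats; H(N) = 0.2932 nats.
H(M|N) = 0.9290 − 0.2932 = 0.6358 nats.

0.6358 nats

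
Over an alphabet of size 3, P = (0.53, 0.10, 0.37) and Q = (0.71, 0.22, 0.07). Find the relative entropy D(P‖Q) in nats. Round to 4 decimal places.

D(P‖Q) = Σ p·ln(p/q).
  0.53·ln(0.53/0.71) = -0.15497
  0.10·ln(0.10/0.22) = -0.07885
  0.37·ln(0.37/0.07) = 0.61605
D(P‖Q) = 0.3822 nats.

0.3822 nats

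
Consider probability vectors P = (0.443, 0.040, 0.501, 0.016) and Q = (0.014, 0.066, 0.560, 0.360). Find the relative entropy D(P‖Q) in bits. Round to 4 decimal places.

2.0266 bits

D(P‖Q) = Σ p·log₂(p/q).
  0.443·log₂(0.443/0.014) = 2.20783
  0.040·log₂(0.040/0.066) = -0.02890
  0.501·log₂(0.501/0.560) = -0.08047
  0.016·log₂(0.016/0.360) = -0.07187
D(P‖Q) = 2.0266 bits.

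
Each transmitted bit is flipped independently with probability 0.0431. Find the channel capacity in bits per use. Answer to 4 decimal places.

0.7437 bits

Binary symmetric channel: C = 1 − h₂(ε) where h₂ is the binary entropy function.
h₂(0.0431) = −0.0431·log₂0.0431 − 0.9569·log₂0.9569 = 0.2563.
C = 1 − 0.2563 = 0.7437 bits per channel use.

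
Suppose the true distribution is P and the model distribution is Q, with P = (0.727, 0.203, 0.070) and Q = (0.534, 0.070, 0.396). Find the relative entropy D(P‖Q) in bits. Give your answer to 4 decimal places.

0.4604 bits

D(P‖Q) = Σ p·log₂(p/q).
  0.727·log₂(0.727/0.534) = 0.32360
  0.203·log₂(0.203/0.070) = 0.31182
  0.070·log₂(0.070/0.396) = -0.17501
D(P‖Q) = 0.4604 bits.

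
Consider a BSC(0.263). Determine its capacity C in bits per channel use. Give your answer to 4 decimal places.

0.1688 bits

Binary symmetric channel: C = 1 − h₂(ε) where h₂ is the binary entropy function.
h₂(0.263) = −0.263·log₂0.263 − 0.737·log₂0.737 = 0.8312.
C = 1 − 0.8312 = 0.1688 bits per channel use.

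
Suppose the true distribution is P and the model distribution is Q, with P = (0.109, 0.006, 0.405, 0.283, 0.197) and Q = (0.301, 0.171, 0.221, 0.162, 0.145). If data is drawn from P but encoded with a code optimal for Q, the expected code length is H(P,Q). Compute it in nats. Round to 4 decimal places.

H(P,Q) = −Σ p·ln q.
  −0.109·ln(0.301) = 0.13087
  −0.006·ln(0.171) = 0.01060
  −0.405·ln(0.221) = 0.61138
  −0.283·ln(0.162) = 0.51510
  −0.197·ln(0.145) = 0.38041
H(P,Q) = 1.6484 nats.

1.6484 nats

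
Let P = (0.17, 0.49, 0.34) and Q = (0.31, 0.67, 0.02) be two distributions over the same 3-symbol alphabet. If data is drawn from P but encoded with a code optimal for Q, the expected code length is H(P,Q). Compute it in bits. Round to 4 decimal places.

2.4893 bits

H(P,Q) = −Σ p·log₂ q.
  −0.17·log₂(0.31) = 0.28724
  −0.49·log₂(0.67) = 0.28311
  −0.34·log₂(0.02) = 1.91891
H(P,Q) = 2.4893 bits.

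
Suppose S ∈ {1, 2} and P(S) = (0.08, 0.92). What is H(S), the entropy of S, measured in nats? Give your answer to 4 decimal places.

0.2788 nats

H(S) = −Σ p·ln p.
  −(0.08)·ln(0.08) = 0.20206
  −(0.92)·ln(0.92) = 0.07671
Sum: 0.20206 + 0.07671 = 0.2788 nats.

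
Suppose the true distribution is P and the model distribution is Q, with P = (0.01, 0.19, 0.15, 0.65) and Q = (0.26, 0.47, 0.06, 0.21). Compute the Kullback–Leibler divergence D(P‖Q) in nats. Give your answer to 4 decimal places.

D(P‖Q) = Σ p·ln(p/q).
  0.01·ln(0.01/0.26) = -0.03258
  0.19·ln(0.19/0.47) = -0.17208
  0.15·ln(0.15/0.06) = 0.13744
  0.65·ln(0.65/0.21) = 0.73441
D(P‖Q) = 0.6672 nats.

0.6672 nats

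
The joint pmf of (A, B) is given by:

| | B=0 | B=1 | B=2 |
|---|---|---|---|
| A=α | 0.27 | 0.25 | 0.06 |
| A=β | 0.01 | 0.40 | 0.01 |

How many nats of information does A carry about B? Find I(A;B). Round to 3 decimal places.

Marginals: p(A) = (0.5800, 0.4200), p(B) = (0.2800, 0.6500, 0.0700).
I(A;B) = Σ p(x,y)·ln[p(x,y)/(p(x)p(y))].
  (α,0): 0.27·ln(1.6626) = 0.1373
  (α,1): 0.25·ln(0.6631) = -0.1027
  (α,2): 0.06·ln(1.4778) = 0.0234
  (β,0): 0.01·ln(0.0850) = -0.0246
  (β,1): 0.40·ln(1.4652) = 0.1528
  (β,2): 0.01·ln(0.3401) = -0.0108
Sum = 0.175 nats.

0.175 nats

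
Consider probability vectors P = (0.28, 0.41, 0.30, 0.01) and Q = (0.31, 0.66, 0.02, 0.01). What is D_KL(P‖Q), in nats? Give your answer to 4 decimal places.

D(P‖Q) = Σ p·ln(p/q).
  0.28·ln(0.28/0.31) = -0.02850
  0.41·ln(0.41/0.66) = -0.19519
  0.30·ln(0.30/0.02) = 0.81242
  0.01·ln(0.01/0.01) = 0.00000
D(P‖Q) = 0.5887 nats.

0.5887 nats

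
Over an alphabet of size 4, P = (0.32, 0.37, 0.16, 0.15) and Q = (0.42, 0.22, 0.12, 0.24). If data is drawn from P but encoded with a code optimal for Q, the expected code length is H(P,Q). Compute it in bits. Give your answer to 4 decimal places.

2.0070 bits

H(P,Q) = −Σ p·log₂ q.
  −0.32·log₂(0.42) = 0.40049
  −0.37·log₂(0.22) = 0.80824
  −0.16·log₂(0.12) = 0.48942
  −0.15·log₂(0.24) = 0.30883
H(P,Q) = 2.0070 bits.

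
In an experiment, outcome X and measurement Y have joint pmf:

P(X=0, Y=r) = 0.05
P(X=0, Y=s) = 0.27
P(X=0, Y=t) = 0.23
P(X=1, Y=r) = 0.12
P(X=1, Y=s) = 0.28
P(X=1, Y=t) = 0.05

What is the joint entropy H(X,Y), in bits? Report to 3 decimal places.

H(X,Y) = −Σ p(x,y)·log₂ p(x,y) over all 6 cells.
  cell (0,r): −0.05·log₂0.05 = 0.2161
  cell (0,s): −0.27·log₂0.27 = 0.5100
  cell (0,t): −0.23·log₂0.23 = 0.4877
  cell (1,r): −0.12·log₂0.12 = 0.3671
  cell (1,s): −0.28·log₂0.28 = 0.5142
  cell (1,t): −0.05·log₂0.05 = 0.2161
Sum = 2.311 bits.

2.311 bits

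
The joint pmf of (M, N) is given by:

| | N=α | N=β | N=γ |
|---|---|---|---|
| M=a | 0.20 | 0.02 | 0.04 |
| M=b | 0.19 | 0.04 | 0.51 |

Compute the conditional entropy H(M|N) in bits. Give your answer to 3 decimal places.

0.652 bits

Chain rule: H(M|N) = H(M,N) − H(N).
Marginals: p(M) = (0.2600, 0.7400), p(N) = (0.3900, 0.0600, 0.5500).
H(M,N) = 1.8994 bits; H(N) = 1.2477 bits.
H(M|N) = 1.8994 − 1.2477 = 0.652 bits.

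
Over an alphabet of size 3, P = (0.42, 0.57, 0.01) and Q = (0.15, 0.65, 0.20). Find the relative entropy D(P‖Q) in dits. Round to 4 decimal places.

0.1423 dits

D(P‖Q) = Σ p·log₁₀(p/q).
  0.42·log₁₀(0.42/0.15) = 0.18781
  0.57·log₁₀(0.57/0.65) = -0.03251
  0.01·log₁₀(0.01/0.20) = -0.01301
D(P‖Q) = 0.1423 dits.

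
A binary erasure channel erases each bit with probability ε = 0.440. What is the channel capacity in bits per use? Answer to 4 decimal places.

Binary erasure channel: capacity C = 1 − ε.
C = 1 − 0.440 = 0.5600 bits per channel use.

0.5600 bits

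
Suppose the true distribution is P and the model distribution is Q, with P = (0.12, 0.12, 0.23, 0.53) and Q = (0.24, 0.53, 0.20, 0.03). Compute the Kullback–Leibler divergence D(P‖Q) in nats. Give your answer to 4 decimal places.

D(P‖Q) = Σ p·ln(p/q).
  0.12·ln(0.12/0.24) = -0.08318
  0.12·ln(0.12/0.53) = -0.17825
  0.23·ln(0.23/0.20) = 0.03215
  0.53·ln(0.53/0.03) = 1.52199
D(P‖Q) = 1.2927 nats.

1.2927 nats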